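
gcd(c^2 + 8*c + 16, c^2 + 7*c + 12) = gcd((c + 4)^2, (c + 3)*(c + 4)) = c + 4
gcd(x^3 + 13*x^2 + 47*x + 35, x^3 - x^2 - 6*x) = 1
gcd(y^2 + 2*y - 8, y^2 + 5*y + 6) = 1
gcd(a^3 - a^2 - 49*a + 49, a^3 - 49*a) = a^2 - 49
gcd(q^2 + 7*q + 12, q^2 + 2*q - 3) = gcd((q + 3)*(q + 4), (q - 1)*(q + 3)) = q + 3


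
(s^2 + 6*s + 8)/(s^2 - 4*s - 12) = (s + 4)/(s - 6)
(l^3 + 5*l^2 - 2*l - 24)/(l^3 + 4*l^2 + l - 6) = (l^2 + 2*l - 8)/(l^2 + l - 2)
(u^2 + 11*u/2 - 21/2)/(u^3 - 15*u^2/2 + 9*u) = (u + 7)/(u*(u - 6))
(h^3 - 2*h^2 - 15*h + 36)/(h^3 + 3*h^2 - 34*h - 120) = (h^2 - 6*h + 9)/(h^2 - h - 30)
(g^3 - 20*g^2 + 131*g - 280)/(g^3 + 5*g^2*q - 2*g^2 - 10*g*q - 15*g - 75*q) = (g^2 - 15*g + 56)/(g^2 + 5*g*q + 3*g + 15*q)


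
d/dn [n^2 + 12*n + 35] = 2*n + 12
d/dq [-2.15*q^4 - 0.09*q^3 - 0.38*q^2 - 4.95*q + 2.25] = -8.6*q^3 - 0.27*q^2 - 0.76*q - 4.95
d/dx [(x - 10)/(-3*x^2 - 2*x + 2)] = 3*(x^2 - 20*x - 6)/(9*x^4 + 12*x^3 - 8*x^2 - 8*x + 4)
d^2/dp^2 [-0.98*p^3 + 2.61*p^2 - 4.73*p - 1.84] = 5.22 - 5.88*p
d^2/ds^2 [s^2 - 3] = 2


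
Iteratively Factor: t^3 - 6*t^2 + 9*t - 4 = (t - 4)*(t^2 - 2*t + 1) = (t - 4)*(t - 1)*(t - 1)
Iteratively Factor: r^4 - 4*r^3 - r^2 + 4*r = (r - 4)*(r^3 - r) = (r - 4)*(r - 1)*(r^2 + r) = (r - 4)*(r - 1)*(r + 1)*(r)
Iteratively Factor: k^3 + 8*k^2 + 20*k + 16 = (k + 2)*(k^2 + 6*k + 8) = (k + 2)*(k + 4)*(k + 2)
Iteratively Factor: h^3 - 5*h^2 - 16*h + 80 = (h - 5)*(h^2 - 16) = (h - 5)*(h - 4)*(h + 4)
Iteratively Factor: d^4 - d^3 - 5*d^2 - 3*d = (d + 1)*(d^3 - 2*d^2 - 3*d) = (d - 3)*(d + 1)*(d^2 + d) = (d - 3)*(d + 1)^2*(d)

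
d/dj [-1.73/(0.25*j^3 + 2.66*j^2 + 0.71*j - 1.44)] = (1.2975*j^2 + 9.2036*j + 1.2283)/(0.25*j^3 + 2.66*j^2 + 0.71*j - 1.44)^2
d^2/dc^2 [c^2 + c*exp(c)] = c*exp(c) + 2*exp(c) + 2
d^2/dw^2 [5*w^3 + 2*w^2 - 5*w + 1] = 30*w + 4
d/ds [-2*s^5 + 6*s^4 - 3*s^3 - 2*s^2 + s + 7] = -10*s^4 + 24*s^3 - 9*s^2 - 4*s + 1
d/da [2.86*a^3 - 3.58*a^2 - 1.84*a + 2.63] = 8.58*a^2 - 7.16*a - 1.84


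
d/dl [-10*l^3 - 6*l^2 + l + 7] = -30*l^2 - 12*l + 1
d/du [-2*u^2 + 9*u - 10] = 9 - 4*u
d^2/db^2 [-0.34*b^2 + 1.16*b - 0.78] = -0.680000000000000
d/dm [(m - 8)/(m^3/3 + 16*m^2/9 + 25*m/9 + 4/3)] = 18*(-3*m^3 + 28*m^2 + 128*m + 106)/(9*m^6 + 96*m^5 + 406*m^4 + 872*m^3 + 1009*m^2 + 600*m + 144)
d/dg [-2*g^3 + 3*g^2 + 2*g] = -6*g^2 + 6*g + 2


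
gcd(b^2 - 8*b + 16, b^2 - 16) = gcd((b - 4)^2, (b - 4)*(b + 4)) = b - 4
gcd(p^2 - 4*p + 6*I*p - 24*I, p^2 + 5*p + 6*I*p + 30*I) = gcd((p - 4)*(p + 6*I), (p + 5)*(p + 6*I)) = p + 6*I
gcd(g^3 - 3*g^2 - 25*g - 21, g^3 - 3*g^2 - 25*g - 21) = g^3 - 3*g^2 - 25*g - 21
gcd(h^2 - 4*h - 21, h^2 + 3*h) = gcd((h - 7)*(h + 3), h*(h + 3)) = h + 3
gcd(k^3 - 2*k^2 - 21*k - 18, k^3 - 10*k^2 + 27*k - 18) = k - 6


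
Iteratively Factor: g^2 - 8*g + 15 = (g - 3)*(g - 5)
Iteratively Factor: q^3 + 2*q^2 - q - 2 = (q + 1)*(q^2 + q - 2) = (q + 1)*(q + 2)*(q - 1)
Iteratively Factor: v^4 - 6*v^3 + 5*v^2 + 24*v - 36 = (v - 3)*(v^3 - 3*v^2 - 4*v + 12) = (v - 3)*(v + 2)*(v^2 - 5*v + 6) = (v - 3)*(v - 2)*(v + 2)*(v - 3)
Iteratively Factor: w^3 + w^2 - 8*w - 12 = (w - 3)*(w^2 + 4*w + 4) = (w - 3)*(w + 2)*(w + 2)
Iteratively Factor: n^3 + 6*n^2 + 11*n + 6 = (n + 1)*(n^2 + 5*n + 6) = (n + 1)*(n + 2)*(n + 3)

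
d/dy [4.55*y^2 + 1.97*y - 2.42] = 9.1*y + 1.97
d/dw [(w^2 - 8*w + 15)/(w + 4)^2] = 2*(8*w - 31)/(w^3 + 12*w^2 + 48*w + 64)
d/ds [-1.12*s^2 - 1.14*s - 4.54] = -2.24*s - 1.14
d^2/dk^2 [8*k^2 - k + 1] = 16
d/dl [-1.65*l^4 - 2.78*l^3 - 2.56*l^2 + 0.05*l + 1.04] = -6.6*l^3 - 8.34*l^2 - 5.12*l + 0.05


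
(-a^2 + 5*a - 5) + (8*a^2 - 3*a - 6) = 7*a^2 + 2*a - 11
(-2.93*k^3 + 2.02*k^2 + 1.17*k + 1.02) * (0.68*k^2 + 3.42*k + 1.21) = -1.9924*k^5 - 8.647*k^4 + 4.1587*k^3 + 7.1392*k^2 + 4.9041*k + 1.2342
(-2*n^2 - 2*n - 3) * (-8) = 16*n^2 + 16*n + 24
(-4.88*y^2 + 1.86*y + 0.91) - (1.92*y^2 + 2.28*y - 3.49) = -6.8*y^2 - 0.42*y + 4.4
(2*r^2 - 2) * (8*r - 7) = 16*r^3 - 14*r^2 - 16*r + 14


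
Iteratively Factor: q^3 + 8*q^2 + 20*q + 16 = (q + 4)*(q^2 + 4*q + 4) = (q + 2)*(q + 4)*(q + 2)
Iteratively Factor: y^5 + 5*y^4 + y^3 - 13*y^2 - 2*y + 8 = (y - 1)*(y^4 + 6*y^3 + 7*y^2 - 6*y - 8) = (y - 1)*(y + 4)*(y^3 + 2*y^2 - y - 2) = (y - 1)*(y + 2)*(y + 4)*(y^2 - 1) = (y - 1)*(y + 1)*(y + 2)*(y + 4)*(y - 1)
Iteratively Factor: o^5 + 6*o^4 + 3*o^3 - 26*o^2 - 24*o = (o + 4)*(o^4 + 2*o^3 - 5*o^2 - 6*o) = (o + 1)*(o + 4)*(o^3 + o^2 - 6*o) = o*(o + 1)*(o + 4)*(o^2 + o - 6) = o*(o - 2)*(o + 1)*(o + 4)*(o + 3)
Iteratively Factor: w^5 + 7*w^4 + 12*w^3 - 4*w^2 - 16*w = (w + 2)*(w^4 + 5*w^3 + 2*w^2 - 8*w) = (w - 1)*(w + 2)*(w^3 + 6*w^2 + 8*w) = (w - 1)*(w + 2)*(w + 4)*(w^2 + 2*w) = w*(w - 1)*(w + 2)*(w + 4)*(w + 2)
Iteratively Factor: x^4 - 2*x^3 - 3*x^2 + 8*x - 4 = (x + 2)*(x^3 - 4*x^2 + 5*x - 2) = (x - 2)*(x + 2)*(x^2 - 2*x + 1) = (x - 2)*(x - 1)*(x + 2)*(x - 1)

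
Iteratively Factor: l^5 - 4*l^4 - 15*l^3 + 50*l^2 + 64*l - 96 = (l + 3)*(l^4 - 7*l^3 + 6*l^2 + 32*l - 32) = (l - 4)*(l + 3)*(l^3 - 3*l^2 - 6*l + 8) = (l - 4)*(l + 2)*(l + 3)*(l^2 - 5*l + 4) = (l - 4)*(l - 1)*(l + 2)*(l + 3)*(l - 4)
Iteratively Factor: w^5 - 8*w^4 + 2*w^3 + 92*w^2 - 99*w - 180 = (w + 3)*(w^4 - 11*w^3 + 35*w^2 - 13*w - 60) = (w - 3)*(w + 3)*(w^3 - 8*w^2 + 11*w + 20) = (w - 4)*(w - 3)*(w + 3)*(w^2 - 4*w - 5) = (w - 4)*(w - 3)*(w + 1)*(w + 3)*(w - 5)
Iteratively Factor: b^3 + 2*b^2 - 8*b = (b + 4)*(b^2 - 2*b) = b*(b + 4)*(b - 2)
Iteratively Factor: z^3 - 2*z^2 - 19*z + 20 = (z - 5)*(z^2 + 3*z - 4) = (z - 5)*(z - 1)*(z + 4)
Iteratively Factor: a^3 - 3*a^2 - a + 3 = (a + 1)*(a^2 - 4*a + 3) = (a - 1)*(a + 1)*(a - 3)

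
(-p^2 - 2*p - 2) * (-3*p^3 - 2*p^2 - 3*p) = 3*p^5 + 8*p^4 + 13*p^3 + 10*p^2 + 6*p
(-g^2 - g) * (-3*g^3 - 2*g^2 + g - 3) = 3*g^5 + 5*g^4 + g^3 + 2*g^2 + 3*g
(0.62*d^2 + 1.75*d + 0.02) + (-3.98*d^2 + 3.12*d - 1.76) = -3.36*d^2 + 4.87*d - 1.74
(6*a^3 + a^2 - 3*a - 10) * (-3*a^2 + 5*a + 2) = -18*a^5 + 27*a^4 + 26*a^3 + 17*a^2 - 56*a - 20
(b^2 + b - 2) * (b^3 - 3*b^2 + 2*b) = b^5 - 2*b^4 - 3*b^3 + 8*b^2 - 4*b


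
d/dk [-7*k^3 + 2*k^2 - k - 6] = -21*k^2 + 4*k - 1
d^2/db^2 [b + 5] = 0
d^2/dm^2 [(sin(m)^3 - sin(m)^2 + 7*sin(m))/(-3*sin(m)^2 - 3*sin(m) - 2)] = (9*sin(m)^7 + 27*sin(m)^6 + 120*sin(m)^5 + 18*sin(m)^4 - 384*sin(m)^3 - 130*sin(m)^2 + 256*sin(m) + 92)/(3*sin(m)^2 + 3*sin(m) + 2)^3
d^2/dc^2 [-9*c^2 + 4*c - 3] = -18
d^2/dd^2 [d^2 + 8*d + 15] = 2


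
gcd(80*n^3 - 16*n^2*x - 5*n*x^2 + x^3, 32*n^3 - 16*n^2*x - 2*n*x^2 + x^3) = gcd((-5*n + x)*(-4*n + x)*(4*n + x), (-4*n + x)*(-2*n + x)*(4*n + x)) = -16*n^2 + x^2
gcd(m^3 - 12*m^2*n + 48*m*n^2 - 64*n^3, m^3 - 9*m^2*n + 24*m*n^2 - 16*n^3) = m^2 - 8*m*n + 16*n^2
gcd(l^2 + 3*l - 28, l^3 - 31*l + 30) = 1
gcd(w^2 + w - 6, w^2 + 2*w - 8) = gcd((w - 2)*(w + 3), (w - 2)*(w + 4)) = w - 2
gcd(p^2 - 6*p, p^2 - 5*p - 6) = p - 6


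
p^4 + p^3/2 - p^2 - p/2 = p*(p - 1)*(p + 1/2)*(p + 1)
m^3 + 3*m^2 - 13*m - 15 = (m - 3)*(m + 1)*(m + 5)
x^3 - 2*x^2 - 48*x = x*(x - 8)*(x + 6)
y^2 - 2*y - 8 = (y - 4)*(y + 2)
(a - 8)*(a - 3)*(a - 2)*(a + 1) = a^4 - 12*a^3 + 33*a^2 - 2*a - 48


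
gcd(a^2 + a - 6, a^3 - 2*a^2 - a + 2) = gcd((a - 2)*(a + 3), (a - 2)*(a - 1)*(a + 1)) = a - 2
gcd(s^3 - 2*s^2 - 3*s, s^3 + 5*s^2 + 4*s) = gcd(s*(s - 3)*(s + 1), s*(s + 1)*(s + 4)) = s^2 + s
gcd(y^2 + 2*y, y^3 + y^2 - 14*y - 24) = y + 2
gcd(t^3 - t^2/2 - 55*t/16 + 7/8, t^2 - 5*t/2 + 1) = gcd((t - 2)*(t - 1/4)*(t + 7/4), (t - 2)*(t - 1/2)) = t - 2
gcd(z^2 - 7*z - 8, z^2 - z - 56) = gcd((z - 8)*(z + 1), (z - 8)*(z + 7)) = z - 8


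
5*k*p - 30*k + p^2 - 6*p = (5*k + p)*(p - 6)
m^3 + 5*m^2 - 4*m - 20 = (m - 2)*(m + 2)*(m + 5)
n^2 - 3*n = n*(n - 3)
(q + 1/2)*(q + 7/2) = q^2 + 4*q + 7/4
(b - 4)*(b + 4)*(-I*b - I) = -I*b^3 - I*b^2 + 16*I*b + 16*I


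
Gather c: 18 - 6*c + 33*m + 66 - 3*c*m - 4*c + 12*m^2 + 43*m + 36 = c*(-3*m - 10) + 12*m^2 + 76*m + 120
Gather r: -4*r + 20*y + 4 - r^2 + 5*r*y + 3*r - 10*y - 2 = -r^2 + r*(5*y - 1) + 10*y + 2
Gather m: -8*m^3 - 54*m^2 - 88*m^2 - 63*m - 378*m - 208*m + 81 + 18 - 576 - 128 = -8*m^3 - 142*m^2 - 649*m - 605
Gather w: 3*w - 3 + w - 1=4*w - 4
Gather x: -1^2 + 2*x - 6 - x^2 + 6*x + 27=-x^2 + 8*x + 20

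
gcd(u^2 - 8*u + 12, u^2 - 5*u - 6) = u - 6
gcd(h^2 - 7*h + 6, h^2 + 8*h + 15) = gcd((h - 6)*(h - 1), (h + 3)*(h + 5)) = 1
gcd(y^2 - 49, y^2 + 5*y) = 1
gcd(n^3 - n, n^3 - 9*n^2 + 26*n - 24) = 1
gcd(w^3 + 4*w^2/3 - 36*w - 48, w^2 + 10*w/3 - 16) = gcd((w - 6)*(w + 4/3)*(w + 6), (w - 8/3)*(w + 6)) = w + 6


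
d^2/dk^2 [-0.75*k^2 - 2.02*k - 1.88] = -1.50000000000000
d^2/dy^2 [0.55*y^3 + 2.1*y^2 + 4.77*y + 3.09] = 3.3*y + 4.2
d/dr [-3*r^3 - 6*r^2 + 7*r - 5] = -9*r^2 - 12*r + 7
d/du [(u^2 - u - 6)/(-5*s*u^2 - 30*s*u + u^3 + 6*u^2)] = (u*(1 - 2*u)*(5*s*u + 30*s - u^2 - 6*u) - (-u^2 + u + 6)*(10*s*u + 30*s - 3*u^2 - 12*u))/(u^2*(5*s*u + 30*s - u^2 - 6*u)^2)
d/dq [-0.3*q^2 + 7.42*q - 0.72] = 7.42 - 0.6*q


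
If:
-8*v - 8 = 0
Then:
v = -1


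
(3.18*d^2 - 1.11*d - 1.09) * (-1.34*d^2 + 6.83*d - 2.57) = -4.2612*d^4 + 23.2068*d^3 - 14.2933*d^2 - 4.592*d + 2.8013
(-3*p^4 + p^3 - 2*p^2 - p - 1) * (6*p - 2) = -18*p^5 + 12*p^4 - 14*p^3 - 2*p^2 - 4*p + 2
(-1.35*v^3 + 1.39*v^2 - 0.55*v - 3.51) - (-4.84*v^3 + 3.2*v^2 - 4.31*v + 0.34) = 3.49*v^3 - 1.81*v^2 + 3.76*v - 3.85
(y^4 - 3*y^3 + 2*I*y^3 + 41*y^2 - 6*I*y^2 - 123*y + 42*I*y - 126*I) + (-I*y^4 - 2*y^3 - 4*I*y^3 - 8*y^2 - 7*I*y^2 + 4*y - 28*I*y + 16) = y^4 - I*y^4 - 5*y^3 - 2*I*y^3 + 33*y^2 - 13*I*y^2 - 119*y + 14*I*y + 16 - 126*I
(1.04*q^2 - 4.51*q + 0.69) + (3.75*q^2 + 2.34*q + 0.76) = 4.79*q^2 - 2.17*q + 1.45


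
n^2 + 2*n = n*(n + 2)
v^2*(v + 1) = v^3 + v^2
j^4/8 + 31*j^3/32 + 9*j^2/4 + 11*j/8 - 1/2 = (j/4 + 1)*(j/2 + 1)*(j - 1/4)*(j + 2)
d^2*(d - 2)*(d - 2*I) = d^4 - 2*d^3 - 2*I*d^3 + 4*I*d^2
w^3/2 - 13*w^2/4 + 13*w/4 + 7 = (w/2 + 1/2)*(w - 4)*(w - 7/2)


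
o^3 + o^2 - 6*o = o*(o - 2)*(o + 3)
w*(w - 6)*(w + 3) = w^3 - 3*w^2 - 18*w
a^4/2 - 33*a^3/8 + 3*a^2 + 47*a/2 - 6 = (a/2 + 1)*(a - 6)*(a - 4)*(a - 1/4)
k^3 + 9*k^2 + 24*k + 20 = (k + 2)^2*(k + 5)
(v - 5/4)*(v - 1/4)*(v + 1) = v^3 - v^2/2 - 19*v/16 + 5/16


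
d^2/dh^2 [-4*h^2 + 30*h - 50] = -8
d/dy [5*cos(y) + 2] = -5*sin(y)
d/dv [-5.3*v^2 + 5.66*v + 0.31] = 5.66 - 10.6*v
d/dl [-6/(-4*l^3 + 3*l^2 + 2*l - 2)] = 12*(-6*l^2 + 3*l + 1)/(4*l^3 - 3*l^2 - 2*l + 2)^2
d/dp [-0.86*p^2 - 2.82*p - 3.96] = -1.72*p - 2.82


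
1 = 1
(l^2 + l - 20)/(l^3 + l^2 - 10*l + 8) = (l^2 + l - 20)/(l^3 + l^2 - 10*l + 8)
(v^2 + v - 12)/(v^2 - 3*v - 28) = (v - 3)/(v - 7)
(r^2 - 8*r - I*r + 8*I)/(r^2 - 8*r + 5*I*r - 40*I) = (r - I)/(r + 5*I)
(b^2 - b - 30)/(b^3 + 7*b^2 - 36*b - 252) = (b + 5)/(b^2 + 13*b + 42)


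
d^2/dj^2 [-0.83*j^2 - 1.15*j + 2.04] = -1.66000000000000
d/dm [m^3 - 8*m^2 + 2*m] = 3*m^2 - 16*m + 2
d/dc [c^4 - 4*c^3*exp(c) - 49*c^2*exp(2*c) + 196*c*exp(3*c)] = -4*c^3*exp(c) + 4*c^3 - 98*c^2*exp(2*c) - 12*c^2*exp(c) + 588*c*exp(3*c) - 98*c*exp(2*c) + 196*exp(3*c)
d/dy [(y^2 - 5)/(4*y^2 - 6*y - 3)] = 2*(-3*y^2 + 17*y - 15)/(16*y^4 - 48*y^3 + 12*y^2 + 36*y + 9)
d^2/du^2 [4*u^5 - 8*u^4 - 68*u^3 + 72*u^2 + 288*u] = 80*u^3 - 96*u^2 - 408*u + 144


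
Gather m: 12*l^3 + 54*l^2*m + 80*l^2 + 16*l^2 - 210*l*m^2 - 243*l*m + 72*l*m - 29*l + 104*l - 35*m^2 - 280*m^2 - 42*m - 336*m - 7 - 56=12*l^3 + 96*l^2 + 75*l + m^2*(-210*l - 315) + m*(54*l^2 - 171*l - 378) - 63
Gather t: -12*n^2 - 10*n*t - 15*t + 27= -12*n^2 + t*(-10*n - 15) + 27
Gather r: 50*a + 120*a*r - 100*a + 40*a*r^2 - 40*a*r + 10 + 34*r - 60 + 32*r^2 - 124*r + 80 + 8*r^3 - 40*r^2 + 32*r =-50*a + 8*r^3 + r^2*(40*a - 8) + r*(80*a - 58) + 30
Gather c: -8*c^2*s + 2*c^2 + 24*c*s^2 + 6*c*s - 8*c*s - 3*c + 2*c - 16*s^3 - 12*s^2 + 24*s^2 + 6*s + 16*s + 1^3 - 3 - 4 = c^2*(2 - 8*s) + c*(24*s^2 - 2*s - 1) - 16*s^3 + 12*s^2 + 22*s - 6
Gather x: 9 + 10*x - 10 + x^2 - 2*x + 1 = x^2 + 8*x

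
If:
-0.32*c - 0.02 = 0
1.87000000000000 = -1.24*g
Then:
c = -0.06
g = -1.51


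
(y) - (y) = 0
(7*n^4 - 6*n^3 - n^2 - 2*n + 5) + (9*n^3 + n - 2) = 7*n^4 + 3*n^3 - n^2 - n + 3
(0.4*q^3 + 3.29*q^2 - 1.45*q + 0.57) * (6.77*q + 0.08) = 2.708*q^4 + 22.3053*q^3 - 9.5533*q^2 + 3.7429*q + 0.0456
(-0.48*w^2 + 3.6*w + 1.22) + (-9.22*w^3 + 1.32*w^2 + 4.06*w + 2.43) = -9.22*w^3 + 0.84*w^2 + 7.66*w + 3.65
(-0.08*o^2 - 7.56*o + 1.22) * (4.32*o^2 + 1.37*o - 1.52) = -0.3456*o^4 - 32.7688*o^3 - 4.9652*o^2 + 13.1626*o - 1.8544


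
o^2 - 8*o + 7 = (o - 7)*(o - 1)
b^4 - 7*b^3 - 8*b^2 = b^2*(b - 8)*(b + 1)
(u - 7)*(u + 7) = u^2 - 49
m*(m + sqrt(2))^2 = m^3 + 2*sqrt(2)*m^2 + 2*m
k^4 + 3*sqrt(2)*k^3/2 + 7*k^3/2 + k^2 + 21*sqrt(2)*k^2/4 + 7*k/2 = k*(k + 7/2)*(k + sqrt(2)/2)*(k + sqrt(2))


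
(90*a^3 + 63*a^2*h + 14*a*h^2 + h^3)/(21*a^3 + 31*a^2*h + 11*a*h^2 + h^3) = (30*a^2 + 11*a*h + h^2)/(7*a^2 + 8*a*h + h^2)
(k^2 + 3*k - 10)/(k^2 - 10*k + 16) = (k + 5)/(k - 8)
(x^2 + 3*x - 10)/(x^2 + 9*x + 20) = (x - 2)/(x + 4)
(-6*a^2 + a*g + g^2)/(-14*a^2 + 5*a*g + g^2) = (3*a + g)/(7*a + g)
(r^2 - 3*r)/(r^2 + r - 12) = r/(r + 4)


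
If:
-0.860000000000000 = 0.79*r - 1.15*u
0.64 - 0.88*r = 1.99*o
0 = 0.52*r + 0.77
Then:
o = 0.98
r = -1.48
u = -0.27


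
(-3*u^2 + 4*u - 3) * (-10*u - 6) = 30*u^3 - 22*u^2 + 6*u + 18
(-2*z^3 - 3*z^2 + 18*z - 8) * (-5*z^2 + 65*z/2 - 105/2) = 10*z^5 - 50*z^4 - 165*z^3/2 + 1565*z^2/2 - 1205*z + 420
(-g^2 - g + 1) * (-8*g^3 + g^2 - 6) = 8*g^5 + 7*g^4 - 9*g^3 + 7*g^2 + 6*g - 6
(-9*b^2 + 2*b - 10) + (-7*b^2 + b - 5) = -16*b^2 + 3*b - 15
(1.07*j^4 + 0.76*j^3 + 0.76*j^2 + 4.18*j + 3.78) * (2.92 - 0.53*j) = -0.5671*j^5 + 2.7216*j^4 + 1.8164*j^3 + 0.00380000000000003*j^2 + 10.2022*j + 11.0376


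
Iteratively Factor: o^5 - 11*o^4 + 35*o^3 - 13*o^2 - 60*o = (o - 3)*(o^4 - 8*o^3 + 11*o^2 + 20*o) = (o - 4)*(o - 3)*(o^3 - 4*o^2 - 5*o) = (o - 5)*(o - 4)*(o - 3)*(o^2 + o) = (o - 5)*(o - 4)*(o - 3)*(o + 1)*(o)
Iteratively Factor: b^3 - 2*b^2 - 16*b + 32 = (b - 2)*(b^2 - 16) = (b - 2)*(b + 4)*(b - 4)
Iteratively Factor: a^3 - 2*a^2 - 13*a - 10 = (a + 1)*(a^2 - 3*a - 10) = (a + 1)*(a + 2)*(a - 5)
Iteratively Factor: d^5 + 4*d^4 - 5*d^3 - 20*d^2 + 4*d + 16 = (d - 1)*(d^4 + 5*d^3 - 20*d - 16) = (d - 2)*(d - 1)*(d^3 + 7*d^2 + 14*d + 8) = (d - 2)*(d - 1)*(d + 4)*(d^2 + 3*d + 2) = (d - 2)*(d - 1)*(d + 1)*(d + 4)*(d + 2)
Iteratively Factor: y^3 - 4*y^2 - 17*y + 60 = (y + 4)*(y^2 - 8*y + 15) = (y - 5)*(y + 4)*(y - 3)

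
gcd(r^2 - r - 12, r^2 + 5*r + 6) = r + 3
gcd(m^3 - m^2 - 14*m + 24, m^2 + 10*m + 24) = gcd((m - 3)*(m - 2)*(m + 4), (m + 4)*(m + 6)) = m + 4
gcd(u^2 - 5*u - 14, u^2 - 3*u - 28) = u - 7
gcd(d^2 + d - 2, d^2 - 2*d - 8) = d + 2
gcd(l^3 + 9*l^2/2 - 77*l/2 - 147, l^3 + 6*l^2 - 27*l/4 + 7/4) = l + 7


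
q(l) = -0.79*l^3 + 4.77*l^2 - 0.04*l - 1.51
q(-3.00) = 62.87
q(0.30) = -1.11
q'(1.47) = 8.86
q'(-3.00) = -49.99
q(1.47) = 6.23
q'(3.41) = 4.93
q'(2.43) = 9.15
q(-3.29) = 78.39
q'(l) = -2.37*l^2 + 9.54*l - 0.04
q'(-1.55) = -20.52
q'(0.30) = 2.61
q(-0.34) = -0.91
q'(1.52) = 8.99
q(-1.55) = 12.95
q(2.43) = 15.22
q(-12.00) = 2050.97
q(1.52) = 6.68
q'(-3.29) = -57.08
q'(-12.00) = -455.80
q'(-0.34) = -3.56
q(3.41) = 22.49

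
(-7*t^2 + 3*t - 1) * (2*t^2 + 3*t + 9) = -14*t^4 - 15*t^3 - 56*t^2 + 24*t - 9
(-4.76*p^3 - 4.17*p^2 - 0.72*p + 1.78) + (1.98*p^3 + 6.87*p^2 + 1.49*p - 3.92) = -2.78*p^3 + 2.7*p^2 + 0.77*p - 2.14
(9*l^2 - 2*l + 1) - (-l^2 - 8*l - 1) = 10*l^2 + 6*l + 2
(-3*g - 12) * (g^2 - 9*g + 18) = -3*g^3 + 15*g^2 + 54*g - 216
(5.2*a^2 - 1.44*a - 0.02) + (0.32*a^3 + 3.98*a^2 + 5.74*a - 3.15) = 0.32*a^3 + 9.18*a^2 + 4.3*a - 3.17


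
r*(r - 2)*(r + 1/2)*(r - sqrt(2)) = r^4 - 3*r^3/2 - sqrt(2)*r^3 - r^2 + 3*sqrt(2)*r^2/2 + sqrt(2)*r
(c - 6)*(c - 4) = c^2 - 10*c + 24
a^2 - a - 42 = (a - 7)*(a + 6)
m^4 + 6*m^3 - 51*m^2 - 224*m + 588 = (m - 6)*(m - 2)*(m + 7)^2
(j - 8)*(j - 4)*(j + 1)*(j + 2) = j^4 - 9*j^3 - 2*j^2 + 72*j + 64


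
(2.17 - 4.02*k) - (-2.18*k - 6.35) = 8.52 - 1.84*k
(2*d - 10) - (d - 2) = d - 8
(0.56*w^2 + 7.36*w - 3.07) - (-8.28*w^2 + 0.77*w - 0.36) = 8.84*w^2 + 6.59*w - 2.71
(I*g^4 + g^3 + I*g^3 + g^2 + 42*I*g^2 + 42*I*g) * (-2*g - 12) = -2*I*g^5 - 2*g^4 - 14*I*g^4 - 14*g^3 - 96*I*g^3 - 12*g^2 - 588*I*g^2 - 504*I*g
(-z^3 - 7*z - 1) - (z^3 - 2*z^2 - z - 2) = -2*z^3 + 2*z^2 - 6*z + 1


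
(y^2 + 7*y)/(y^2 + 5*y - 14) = y/(y - 2)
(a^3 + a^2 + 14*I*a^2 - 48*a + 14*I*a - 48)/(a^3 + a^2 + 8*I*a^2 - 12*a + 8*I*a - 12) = (a + 8*I)/(a + 2*I)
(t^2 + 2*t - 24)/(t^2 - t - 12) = (t + 6)/(t + 3)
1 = 1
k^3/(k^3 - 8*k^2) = k/(k - 8)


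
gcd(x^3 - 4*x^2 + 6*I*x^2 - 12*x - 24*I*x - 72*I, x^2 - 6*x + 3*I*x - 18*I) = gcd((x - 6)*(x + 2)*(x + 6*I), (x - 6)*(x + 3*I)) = x - 6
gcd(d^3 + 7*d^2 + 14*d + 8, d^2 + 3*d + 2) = d^2 + 3*d + 2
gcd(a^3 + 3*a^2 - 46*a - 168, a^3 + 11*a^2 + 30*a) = a + 6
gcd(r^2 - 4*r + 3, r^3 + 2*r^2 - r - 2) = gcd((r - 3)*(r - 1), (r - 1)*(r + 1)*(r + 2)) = r - 1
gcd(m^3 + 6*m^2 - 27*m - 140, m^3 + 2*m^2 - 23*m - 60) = m^2 - m - 20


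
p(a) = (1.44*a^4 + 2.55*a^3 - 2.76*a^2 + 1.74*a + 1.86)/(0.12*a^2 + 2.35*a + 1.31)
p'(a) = (-0.24*a - 2.35)*(1.44*a^4 + 2.55*a^3 - 2.76*a^2 + 1.74*a + 1.86)/(0.12*a^2 + 2.35*a + 1.31)^2 + (5.76*a^3 + 7.65*a^2 - 5.52*a + 1.74)/(0.12*a^2 + 2.35*a + 1.31) = (0.3456*a^5 + 10.458*a^4 + 19.5306*a^3 + 3.3267*a^2 - 7.6776*a - 2.0916)/(0.0144*a^4 + 0.564*a^3 + 5.8369*a^2 + 6.157*a + 1.7161)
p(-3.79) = -19.40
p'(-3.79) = 26.07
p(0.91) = 1.15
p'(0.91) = 1.25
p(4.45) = 52.63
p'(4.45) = 32.27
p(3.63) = 30.10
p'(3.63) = 22.86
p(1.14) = 1.56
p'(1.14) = 2.37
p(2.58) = 11.70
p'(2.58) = 12.56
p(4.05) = 40.67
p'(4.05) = 27.54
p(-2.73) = -1.10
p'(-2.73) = 9.86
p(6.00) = 118.09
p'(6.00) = 52.74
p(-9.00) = -726.44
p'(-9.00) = 334.98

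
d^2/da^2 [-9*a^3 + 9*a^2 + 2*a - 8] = 18 - 54*a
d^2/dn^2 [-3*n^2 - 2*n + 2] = -6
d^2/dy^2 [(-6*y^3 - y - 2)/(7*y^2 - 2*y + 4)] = 10*(19*y^3 - 30*y^2 - 24*y + 8)/(343*y^6 - 294*y^5 + 672*y^4 - 344*y^3 + 384*y^2 - 96*y + 64)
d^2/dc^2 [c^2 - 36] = 2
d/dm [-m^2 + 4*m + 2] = 4 - 2*m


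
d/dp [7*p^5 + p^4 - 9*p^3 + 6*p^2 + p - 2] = 35*p^4 + 4*p^3 - 27*p^2 + 12*p + 1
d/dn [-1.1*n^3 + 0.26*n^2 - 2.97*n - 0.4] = -3.3*n^2 + 0.52*n - 2.97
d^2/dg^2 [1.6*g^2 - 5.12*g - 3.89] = 3.20000000000000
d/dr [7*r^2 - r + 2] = 14*r - 1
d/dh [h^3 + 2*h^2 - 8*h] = 3*h^2 + 4*h - 8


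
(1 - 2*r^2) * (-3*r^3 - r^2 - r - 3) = 6*r^5 + 2*r^4 - r^3 + 5*r^2 - r - 3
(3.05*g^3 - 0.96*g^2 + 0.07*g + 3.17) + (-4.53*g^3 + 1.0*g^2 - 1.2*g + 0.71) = -1.48*g^3 + 0.04*g^2 - 1.13*g + 3.88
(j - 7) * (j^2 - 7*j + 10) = j^3 - 14*j^2 + 59*j - 70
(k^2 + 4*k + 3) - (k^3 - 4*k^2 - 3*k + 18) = -k^3 + 5*k^2 + 7*k - 15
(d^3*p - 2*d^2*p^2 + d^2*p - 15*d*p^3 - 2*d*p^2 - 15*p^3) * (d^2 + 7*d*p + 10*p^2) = d^5*p + 5*d^4*p^2 + d^4*p - 19*d^3*p^3 + 5*d^3*p^2 - 125*d^2*p^4 - 19*d^2*p^3 - 150*d*p^5 - 125*d*p^4 - 150*p^5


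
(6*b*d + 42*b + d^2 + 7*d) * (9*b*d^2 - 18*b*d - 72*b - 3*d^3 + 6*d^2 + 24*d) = 54*b^2*d^3 + 270*b^2*d^2 - 1188*b^2*d - 3024*b^2 - 9*b*d^4 - 45*b*d^3 + 198*b*d^2 + 504*b*d - 3*d^5 - 15*d^4 + 66*d^3 + 168*d^2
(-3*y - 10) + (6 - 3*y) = -6*y - 4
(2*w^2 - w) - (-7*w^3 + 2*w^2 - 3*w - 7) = 7*w^3 + 2*w + 7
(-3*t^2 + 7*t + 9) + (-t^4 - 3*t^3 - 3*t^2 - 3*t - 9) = -t^4 - 3*t^3 - 6*t^2 + 4*t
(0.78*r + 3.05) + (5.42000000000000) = 0.78*r + 8.47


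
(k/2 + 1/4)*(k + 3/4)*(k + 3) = k^3/2 + 17*k^2/8 + 33*k/16 + 9/16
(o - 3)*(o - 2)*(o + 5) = o^3 - 19*o + 30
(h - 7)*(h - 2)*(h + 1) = h^3 - 8*h^2 + 5*h + 14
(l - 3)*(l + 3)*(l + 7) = l^3 + 7*l^2 - 9*l - 63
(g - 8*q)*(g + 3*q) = g^2 - 5*g*q - 24*q^2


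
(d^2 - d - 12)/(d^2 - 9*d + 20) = (d + 3)/(d - 5)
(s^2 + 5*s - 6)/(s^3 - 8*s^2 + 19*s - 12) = (s + 6)/(s^2 - 7*s + 12)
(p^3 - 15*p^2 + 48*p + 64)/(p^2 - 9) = (p^3 - 15*p^2 + 48*p + 64)/(p^2 - 9)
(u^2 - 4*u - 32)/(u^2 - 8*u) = (u + 4)/u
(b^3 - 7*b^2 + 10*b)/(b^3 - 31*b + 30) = b*(b - 2)/(b^2 + 5*b - 6)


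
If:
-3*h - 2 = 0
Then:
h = -2/3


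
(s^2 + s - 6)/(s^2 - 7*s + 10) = (s + 3)/(s - 5)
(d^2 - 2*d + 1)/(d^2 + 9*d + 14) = (d^2 - 2*d + 1)/(d^2 + 9*d + 14)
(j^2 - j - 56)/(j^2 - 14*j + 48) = (j + 7)/(j - 6)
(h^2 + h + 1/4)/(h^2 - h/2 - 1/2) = (h + 1/2)/(h - 1)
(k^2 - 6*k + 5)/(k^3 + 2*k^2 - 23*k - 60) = (k - 1)/(k^2 + 7*k + 12)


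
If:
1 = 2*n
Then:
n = 1/2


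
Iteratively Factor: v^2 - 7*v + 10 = (v - 5)*(v - 2)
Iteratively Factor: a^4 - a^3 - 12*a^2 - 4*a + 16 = (a + 2)*(a^3 - 3*a^2 - 6*a + 8) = (a + 2)^2*(a^2 - 5*a + 4) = (a - 4)*(a + 2)^2*(a - 1)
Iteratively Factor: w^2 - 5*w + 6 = (w - 3)*(w - 2)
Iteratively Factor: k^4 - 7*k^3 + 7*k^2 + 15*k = (k - 5)*(k^3 - 2*k^2 - 3*k) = k*(k - 5)*(k^2 - 2*k - 3) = k*(k - 5)*(k - 3)*(k + 1)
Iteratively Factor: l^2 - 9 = (l + 3)*(l - 3)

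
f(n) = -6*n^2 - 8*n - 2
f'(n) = -12*n - 8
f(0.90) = -14.06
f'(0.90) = -18.80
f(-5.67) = -149.53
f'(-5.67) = 60.04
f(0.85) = -13.14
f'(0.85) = -18.20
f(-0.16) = -0.87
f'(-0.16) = -6.08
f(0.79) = -12.06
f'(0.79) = -17.48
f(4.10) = -135.66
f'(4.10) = -57.20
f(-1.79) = -6.90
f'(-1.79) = 13.48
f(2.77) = -70.20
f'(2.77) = -41.24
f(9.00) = -560.00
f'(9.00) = -116.00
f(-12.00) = -770.00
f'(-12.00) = 136.00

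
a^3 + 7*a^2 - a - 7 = (a - 1)*(a + 1)*(a + 7)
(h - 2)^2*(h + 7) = h^3 + 3*h^2 - 24*h + 28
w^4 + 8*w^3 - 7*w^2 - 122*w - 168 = (w - 4)*(w + 2)*(w + 3)*(w + 7)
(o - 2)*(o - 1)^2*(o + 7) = o^4 + 3*o^3 - 23*o^2 + 33*o - 14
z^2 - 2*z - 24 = (z - 6)*(z + 4)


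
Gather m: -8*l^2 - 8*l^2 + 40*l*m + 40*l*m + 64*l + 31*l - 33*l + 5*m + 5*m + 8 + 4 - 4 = -16*l^2 + 62*l + m*(80*l + 10) + 8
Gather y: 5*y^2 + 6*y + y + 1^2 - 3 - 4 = 5*y^2 + 7*y - 6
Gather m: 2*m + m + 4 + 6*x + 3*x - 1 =3*m + 9*x + 3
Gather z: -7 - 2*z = -2*z - 7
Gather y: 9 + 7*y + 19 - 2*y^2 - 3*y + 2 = -2*y^2 + 4*y + 30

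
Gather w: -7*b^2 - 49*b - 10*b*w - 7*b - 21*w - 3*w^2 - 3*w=-7*b^2 - 56*b - 3*w^2 + w*(-10*b - 24)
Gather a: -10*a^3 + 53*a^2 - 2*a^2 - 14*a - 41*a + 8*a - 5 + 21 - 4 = -10*a^3 + 51*a^2 - 47*a + 12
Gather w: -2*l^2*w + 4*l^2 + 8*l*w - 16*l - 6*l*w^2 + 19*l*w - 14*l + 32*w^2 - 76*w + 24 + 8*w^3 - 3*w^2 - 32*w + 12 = 4*l^2 - 30*l + 8*w^3 + w^2*(29 - 6*l) + w*(-2*l^2 + 27*l - 108) + 36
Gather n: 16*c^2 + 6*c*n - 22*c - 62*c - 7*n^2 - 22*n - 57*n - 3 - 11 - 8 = 16*c^2 - 84*c - 7*n^2 + n*(6*c - 79) - 22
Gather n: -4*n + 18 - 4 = 14 - 4*n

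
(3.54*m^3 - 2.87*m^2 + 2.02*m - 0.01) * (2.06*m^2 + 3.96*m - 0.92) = 7.2924*m^5 + 8.1062*m^4 - 10.4608*m^3 + 10.619*m^2 - 1.898*m + 0.0092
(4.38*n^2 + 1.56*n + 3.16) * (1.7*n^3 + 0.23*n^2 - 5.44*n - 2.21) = 7.446*n^5 + 3.6594*n^4 - 18.0964*n^3 - 17.4394*n^2 - 20.638*n - 6.9836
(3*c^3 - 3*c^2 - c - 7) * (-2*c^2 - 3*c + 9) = -6*c^5 - 3*c^4 + 38*c^3 - 10*c^2 + 12*c - 63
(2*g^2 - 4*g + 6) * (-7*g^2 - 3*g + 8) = -14*g^4 + 22*g^3 - 14*g^2 - 50*g + 48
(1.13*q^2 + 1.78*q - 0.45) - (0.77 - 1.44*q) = 1.13*q^2 + 3.22*q - 1.22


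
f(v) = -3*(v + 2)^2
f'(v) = -6*v - 12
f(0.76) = -22.85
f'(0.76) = -16.56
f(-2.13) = -0.05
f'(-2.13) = 0.78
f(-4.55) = -19.51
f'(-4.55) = 15.30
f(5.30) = -159.87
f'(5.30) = -43.80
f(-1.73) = -0.22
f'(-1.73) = -1.62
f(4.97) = -145.74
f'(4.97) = -41.82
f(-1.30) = -1.47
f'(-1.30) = -4.20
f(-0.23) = -9.40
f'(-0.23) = -10.62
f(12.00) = -588.00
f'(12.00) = -84.00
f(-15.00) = -507.00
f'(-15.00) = 78.00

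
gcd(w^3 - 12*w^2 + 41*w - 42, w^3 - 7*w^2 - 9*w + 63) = w^2 - 10*w + 21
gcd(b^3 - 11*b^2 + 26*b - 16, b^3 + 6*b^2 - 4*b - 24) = b - 2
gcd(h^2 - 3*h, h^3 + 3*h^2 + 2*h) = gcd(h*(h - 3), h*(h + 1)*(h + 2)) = h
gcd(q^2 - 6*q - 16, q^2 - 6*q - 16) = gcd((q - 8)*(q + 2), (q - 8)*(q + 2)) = q^2 - 6*q - 16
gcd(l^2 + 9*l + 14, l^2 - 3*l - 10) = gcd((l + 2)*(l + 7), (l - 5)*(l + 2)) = l + 2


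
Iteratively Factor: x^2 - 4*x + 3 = (x - 3)*(x - 1)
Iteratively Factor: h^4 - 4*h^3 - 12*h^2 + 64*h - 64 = (h - 2)*(h^3 - 2*h^2 - 16*h + 32) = (h - 2)^2*(h^2 - 16) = (h - 2)^2*(h + 4)*(h - 4)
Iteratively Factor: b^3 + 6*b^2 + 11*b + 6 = (b + 3)*(b^2 + 3*b + 2) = (b + 2)*(b + 3)*(b + 1)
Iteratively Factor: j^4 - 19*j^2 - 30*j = (j - 5)*(j^3 + 5*j^2 + 6*j) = j*(j - 5)*(j^2 + 5*j + 6) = j*(j - 5)*(j + 3)*(j + 2)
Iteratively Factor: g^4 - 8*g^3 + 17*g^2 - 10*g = (g - 5)*(g^3 - 3*g^2 + 2*g) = g*(g - 5)*(g^2 - 3*g + 2) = g*(g - 5)*(g - 1)*(g - 2)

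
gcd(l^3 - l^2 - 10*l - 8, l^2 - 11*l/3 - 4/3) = l - 4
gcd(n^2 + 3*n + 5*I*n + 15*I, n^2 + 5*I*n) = n + 5*I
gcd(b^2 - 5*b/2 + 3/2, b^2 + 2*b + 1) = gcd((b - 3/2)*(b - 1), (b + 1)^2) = 1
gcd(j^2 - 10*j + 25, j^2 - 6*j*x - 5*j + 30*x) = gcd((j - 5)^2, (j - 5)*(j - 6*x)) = j - 5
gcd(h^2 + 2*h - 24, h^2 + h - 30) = h + 6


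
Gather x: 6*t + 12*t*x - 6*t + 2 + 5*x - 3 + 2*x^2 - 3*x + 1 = 2*x^2 + x*(12*t + 2)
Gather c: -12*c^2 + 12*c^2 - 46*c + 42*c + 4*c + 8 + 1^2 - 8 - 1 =0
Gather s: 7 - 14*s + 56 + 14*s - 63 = 0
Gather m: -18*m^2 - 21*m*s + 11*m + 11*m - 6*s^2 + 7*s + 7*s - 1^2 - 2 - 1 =-18*m^2 + m*(22 - 21*s) - 6*s^2 + 14*s - 4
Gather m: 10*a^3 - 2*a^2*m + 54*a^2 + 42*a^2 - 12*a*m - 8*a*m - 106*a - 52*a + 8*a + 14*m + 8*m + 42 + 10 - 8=10*a^3 + 96*a^2 - 150*a + m*(-2*a^2 - 20*a + 22) + 44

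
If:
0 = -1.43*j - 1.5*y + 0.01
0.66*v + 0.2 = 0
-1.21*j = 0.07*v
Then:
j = 0.02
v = -0.30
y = -0.01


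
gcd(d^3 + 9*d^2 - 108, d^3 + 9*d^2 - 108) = d^3 + 9*d^2 - 108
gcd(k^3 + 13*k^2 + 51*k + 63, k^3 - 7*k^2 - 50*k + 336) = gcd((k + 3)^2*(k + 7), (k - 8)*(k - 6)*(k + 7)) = k + 7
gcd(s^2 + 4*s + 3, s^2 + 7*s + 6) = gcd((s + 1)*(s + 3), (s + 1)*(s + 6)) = s + 1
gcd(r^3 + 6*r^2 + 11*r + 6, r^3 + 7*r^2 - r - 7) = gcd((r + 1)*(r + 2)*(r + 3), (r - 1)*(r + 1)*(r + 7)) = r + 1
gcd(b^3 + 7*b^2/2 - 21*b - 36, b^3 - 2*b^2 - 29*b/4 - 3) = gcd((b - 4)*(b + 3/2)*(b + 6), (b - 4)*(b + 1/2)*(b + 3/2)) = b^2 - 5*b/2 - 6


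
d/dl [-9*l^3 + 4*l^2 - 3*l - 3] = -27*l^2 + 8*l - 3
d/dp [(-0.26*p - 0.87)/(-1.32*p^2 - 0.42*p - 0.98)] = (0.3432*p^2 + 0.1092*p - (0.26*p + 0.87)*(2.64*p + 0.42) + 0.2548)/(1.32*p^2 + 0.42*p + 0.98)^2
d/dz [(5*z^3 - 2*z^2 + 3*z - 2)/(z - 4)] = 2*(5*z^3 - 31*z^2 + 8*z - 5)/(z^2 - 8*z + 16)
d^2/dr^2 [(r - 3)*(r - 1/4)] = 2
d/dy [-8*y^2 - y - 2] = -16*y - 1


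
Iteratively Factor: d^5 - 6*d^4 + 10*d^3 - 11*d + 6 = (d - 2)*(d^4 - 4*d^3 + 2*d^2 + 4*d - 3) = (d - 2)*(d + 1)*(d^3 - 5*d^2 + 7*d - 3) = (d - 2)*(d - 1)*(d + 1)*(d^2 - 4*d + 3) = (d - 3)*(d - 2)*(d - 1)*(d + 1)*(d - 1)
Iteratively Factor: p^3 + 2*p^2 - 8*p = (p)*(p^2 + 2*p - 8) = p*(p + 4)*(p - 2)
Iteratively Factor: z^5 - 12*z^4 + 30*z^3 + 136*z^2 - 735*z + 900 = (z - 5)*(z^4 - 7*z^3 - 5*z^2 + 111*z - 180) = (z - 5)*(z + 4)*(z^3 - 11*z^2 + 39*z - 45) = (z - 5)^2*(z + 4)*(z^2 - 6*z + 9) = (z - 5)^2*(z - 3)*(z + 4)*(z - 3)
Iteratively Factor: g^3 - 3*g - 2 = (g - 2)*(g^2 + 2*g + 1) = (g - 2)*(g + 1)*(g + 1)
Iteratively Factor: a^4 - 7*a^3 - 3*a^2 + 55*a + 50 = (a - 5)*(a^3 - 2*a^2 - 13*a - 10) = (a - 5)^2*(a^2 + 3*a + 2) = (a - 5)^2*(a + 2)*(a + 1)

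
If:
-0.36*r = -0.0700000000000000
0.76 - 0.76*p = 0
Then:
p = 1.00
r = 0.19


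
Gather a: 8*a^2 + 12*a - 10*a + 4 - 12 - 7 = 8*a^2 + 2*a - 15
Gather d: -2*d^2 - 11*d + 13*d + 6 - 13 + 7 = -2*d^2 + 2*d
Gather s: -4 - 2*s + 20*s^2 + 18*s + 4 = 20*s^2 + 16*s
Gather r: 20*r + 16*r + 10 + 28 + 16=36*r + 54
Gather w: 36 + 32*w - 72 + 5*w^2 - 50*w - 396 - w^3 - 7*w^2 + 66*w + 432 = -w^3 - 2*w^2 + 48*w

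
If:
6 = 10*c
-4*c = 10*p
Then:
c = 3/5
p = -6/25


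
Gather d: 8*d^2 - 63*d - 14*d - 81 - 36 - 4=8*d^2 - 77*d - 121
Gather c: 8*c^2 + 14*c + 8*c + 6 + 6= 8*c^2 + 22*c + 12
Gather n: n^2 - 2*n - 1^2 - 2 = n^2 - 2*n - 3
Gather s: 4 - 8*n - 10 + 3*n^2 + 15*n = 3*n^2 + 7*n - 6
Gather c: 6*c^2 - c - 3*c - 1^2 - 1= 6*c^2 - 4*c - 2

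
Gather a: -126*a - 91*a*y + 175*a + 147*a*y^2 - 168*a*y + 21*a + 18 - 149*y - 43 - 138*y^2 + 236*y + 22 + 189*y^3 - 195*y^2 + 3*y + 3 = a*(147*y^2 - 259*y + 70) + 189*y^3 - 333*y^2 + 90*y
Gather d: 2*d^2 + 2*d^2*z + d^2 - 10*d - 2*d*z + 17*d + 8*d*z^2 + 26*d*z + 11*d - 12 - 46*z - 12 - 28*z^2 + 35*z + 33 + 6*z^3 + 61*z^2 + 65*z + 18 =d^2*(2*z + 3) + d*(8*z^2 + 24*z + 18) + 6*z^3 + 33*z^2 + 54*z + 27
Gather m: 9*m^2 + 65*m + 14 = 9*m^2 + 65*m + 14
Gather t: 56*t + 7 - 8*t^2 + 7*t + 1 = -8*t^2 + 63*t + 8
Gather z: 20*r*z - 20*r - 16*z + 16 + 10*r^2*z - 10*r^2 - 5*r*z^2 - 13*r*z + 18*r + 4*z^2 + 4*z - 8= -10*r^2 - 2*r + z^2*(4 - 5*r) + z*(10*r^2 + 7*r - 12) + 8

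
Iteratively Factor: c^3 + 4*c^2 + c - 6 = (c + 3)*(c^2 + c - 2) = (c + 2)*(c + 3)*(c - 1)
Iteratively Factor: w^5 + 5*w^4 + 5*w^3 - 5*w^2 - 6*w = (w)*(w^4 + 5*w^3 + 5*w^2 - 5*w - 6) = w*(w - 1)*(w^3 + 6*w^2 + 11*w + 6) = w*(w - 1)*(w + 2)*(w^2 + 4*w + 3) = w*(w - 1)*(w + 1)*(w + 2)*(w + 3)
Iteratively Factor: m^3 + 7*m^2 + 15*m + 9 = (m + 3)*(m^2 + 4*m + 3) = (m + 3)^2*(m + 1)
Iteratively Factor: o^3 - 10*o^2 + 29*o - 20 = (o - 1)*(o^2 - 9*o + 20) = (o - 5)*(o - 1)*(o - 4)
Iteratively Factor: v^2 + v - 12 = (v - 3)*(v + 4)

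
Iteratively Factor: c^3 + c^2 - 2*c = (c - 1)*(c^2 + 2*c) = (c - 1)*(c + 2)*(c)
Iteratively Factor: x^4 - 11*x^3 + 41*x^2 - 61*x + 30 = (x - 1)*(x^3 - 10*x^2 + 31*x - 30) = (x - 3)*(x - 1)*(x^2 - 7*x + 10) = (x - 3)*(x - 2)*(x - 1)*(x - 5)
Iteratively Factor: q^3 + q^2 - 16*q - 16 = (q + 4)*(q^2 - 3*q - 4) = (q + 1)*(q + 4)*(q - 4)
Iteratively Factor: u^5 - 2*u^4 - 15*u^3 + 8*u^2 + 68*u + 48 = (u + 2)*(u^4 - 4*u^3 - 7*u^2 + 22*u + 24) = (u - 4)*(u + 2)*(u^3 - 7*u - 6) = (u - 4)*(u - 3)*(u + 2)*(u^2 + 3*u + 2) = (u - 4)*(u - 3)*(u + 2)^2*(u + 1)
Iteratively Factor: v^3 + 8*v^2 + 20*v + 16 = (v + 2)*(v^2 + 6*v + 8) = (v + 2)*(v + 4)*(v + 2)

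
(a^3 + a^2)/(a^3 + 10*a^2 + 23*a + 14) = a^2/(a^2 + 9*a + 14)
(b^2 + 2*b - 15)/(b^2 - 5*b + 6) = (b + 5)/(b - 2)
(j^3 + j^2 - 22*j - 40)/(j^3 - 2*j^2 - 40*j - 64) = (j - 5)/(j - 8)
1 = 1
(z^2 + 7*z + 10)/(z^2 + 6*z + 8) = (z + 5)/(z + 4)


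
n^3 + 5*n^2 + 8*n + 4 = (n + 1)*(n + 2)^2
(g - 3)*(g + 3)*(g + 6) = g^3 + 6*g^2 - 9*g - 54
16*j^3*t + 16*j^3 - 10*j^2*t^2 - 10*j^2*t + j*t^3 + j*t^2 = (-8*j + t)*(-2*j + t)*(j*t + j)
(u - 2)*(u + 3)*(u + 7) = u^3 + 8*u^2 + u - 42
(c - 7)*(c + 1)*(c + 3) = c^3 - 3*c^2 - 25*c - 21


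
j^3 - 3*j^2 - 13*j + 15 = (j - 5)*(j - 1)*(j + 3)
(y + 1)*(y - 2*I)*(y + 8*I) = y^3 + y^2 + 6*I*y^2 + 16*y + 6*I*y + 16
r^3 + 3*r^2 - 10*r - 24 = (r - 3)*(r + 2)*(r + 4)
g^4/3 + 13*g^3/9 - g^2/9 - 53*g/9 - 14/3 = (g/3 + 1)*(g - 2)*(g + 1)*(g + 7/3)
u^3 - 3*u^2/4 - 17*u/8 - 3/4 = (u - 2)*(u + 1/2)*(u + 3/4)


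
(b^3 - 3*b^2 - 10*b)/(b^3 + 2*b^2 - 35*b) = (b + 2)/(b + 7)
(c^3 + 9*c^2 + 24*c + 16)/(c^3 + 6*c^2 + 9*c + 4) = (c + 4)/(c + 1)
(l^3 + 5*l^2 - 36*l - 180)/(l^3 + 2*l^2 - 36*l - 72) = (l + 5)/(l + 2)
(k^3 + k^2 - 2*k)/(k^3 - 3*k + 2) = k/(k - 1)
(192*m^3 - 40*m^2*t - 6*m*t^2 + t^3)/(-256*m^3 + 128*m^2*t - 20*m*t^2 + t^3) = (6*m + t)/(-8*m + t)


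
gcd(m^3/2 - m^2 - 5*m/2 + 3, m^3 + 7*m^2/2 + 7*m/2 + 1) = m + 2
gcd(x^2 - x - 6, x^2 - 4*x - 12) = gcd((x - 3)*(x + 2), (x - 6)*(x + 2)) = x + 2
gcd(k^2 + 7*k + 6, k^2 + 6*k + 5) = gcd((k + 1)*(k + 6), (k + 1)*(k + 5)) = k + 1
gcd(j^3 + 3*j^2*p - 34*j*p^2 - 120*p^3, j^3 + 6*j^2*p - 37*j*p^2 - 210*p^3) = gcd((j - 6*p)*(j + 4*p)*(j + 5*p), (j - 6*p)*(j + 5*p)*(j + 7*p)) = -j^2 + j*p + 30*p^2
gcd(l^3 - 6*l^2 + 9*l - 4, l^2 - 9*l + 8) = l - 1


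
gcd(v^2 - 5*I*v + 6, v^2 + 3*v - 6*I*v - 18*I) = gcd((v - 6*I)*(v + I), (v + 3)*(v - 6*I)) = v - 6*I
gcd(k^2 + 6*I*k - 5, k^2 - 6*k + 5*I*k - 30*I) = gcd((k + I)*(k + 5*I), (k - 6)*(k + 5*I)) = k + 5*I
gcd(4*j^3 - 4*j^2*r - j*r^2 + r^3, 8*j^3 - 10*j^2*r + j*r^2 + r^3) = 2*j^2 - 3*j*r + r^2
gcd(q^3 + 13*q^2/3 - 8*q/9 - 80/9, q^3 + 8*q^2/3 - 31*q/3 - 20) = q^2 + 17*q/3 + 20/3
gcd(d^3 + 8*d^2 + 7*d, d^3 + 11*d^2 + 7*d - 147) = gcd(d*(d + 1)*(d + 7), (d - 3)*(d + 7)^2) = d + 7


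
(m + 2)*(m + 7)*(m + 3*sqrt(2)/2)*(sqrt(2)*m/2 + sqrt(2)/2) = sqrt(2)*m^4/2 + 3*m^3/2 + 5*sqrt(2)*m^3 + 15*m^2 + 23*sqrt(2)*m^2/2 + 7*sqrt(2)*m + 69*m/2 + 21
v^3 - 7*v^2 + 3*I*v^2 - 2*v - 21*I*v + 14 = (v - 7)*(v + I)*(v + 2*I)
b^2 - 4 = (b - 2)*(b + 2)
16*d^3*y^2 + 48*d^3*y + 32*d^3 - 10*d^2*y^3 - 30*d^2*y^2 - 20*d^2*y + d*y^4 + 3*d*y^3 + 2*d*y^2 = (-8*d + y)*(-2*d + y)*(y + 2)*(d*y + d)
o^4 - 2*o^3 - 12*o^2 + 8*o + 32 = (o - 4)*(o - 2)*(o + 2)^2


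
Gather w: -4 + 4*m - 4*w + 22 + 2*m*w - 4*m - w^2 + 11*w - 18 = -w^2 + w*(2*m + 7)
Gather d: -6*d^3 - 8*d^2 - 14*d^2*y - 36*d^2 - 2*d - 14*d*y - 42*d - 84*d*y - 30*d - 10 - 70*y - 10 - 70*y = -6*d^3 + d^2*(-14*y - 44) + d*(-98*y - 74) - 140*y - 20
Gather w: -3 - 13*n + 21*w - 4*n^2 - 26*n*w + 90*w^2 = -4*n^2 - 13*n + 90*w^2 + w*(21 - 26*n) - 3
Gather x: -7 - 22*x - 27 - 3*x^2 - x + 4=-3*x^2 - 23*x - 30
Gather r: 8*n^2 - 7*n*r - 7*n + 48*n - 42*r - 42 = 8*n^2 + 41*n + r*(-7*n - 42) - 42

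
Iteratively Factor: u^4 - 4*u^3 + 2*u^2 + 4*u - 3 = (u - 3)*(u^3 - u^2 - u + 1) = (u - 3)*(u - 1)*(u^2 - 1) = (u - 3)*(u - 1)^2*(u + 1)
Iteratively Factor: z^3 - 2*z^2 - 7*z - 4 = (z + 1)*(z^2 - 3*z - 4) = (z - 4)*(z + 1)*(z + 1)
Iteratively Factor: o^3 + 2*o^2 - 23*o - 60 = (o + 4)*(o^2 - 2*o - 15) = (o + 3)*(o + 4)*(o - 5)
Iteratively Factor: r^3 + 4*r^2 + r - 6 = (r - 1)*(r^2 + 5*r + 6) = (r - 1)*(r + 2)*(r + 3)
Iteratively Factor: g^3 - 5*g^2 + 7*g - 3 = (g - 1)*(g^2 - 4*g + 3) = (g - 1)^2*(g - 3)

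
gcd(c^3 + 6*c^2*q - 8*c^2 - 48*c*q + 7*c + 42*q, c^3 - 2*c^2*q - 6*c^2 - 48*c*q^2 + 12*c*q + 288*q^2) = c + 6*q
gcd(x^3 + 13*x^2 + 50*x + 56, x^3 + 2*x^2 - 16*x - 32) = x^2 + 6*x + 8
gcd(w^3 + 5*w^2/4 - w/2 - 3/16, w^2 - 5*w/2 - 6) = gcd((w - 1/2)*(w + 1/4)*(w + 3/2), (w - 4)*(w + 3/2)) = w + 3/2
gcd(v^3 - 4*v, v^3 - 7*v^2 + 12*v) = v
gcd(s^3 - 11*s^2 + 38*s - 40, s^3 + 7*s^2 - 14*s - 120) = s - 4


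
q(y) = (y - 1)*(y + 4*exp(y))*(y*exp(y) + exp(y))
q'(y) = (y - 1)*(y + 4*exp(y))*(y*exp(y) + 2*exp(y)) + (y - 1)*(y*exp(y) + exp(y))*(4*exp(y) + 1) + (y + 4*exp(y))*(y*exp(y) + exp(y)) = (y^3 + 8*y^2*exp(y) + 3*y^2 + 8*y*exp(y) - y - 8*exp(y) - 1)*exp(y)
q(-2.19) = -0.74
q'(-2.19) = 0.73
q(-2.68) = -1.02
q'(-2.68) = 0.40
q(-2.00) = -0.59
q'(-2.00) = 0.82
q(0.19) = -5.86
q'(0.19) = -10.35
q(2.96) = 12005.40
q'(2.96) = 32874.10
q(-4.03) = -1.07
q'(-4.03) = -0.22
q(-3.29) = -1.15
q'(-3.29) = 0.04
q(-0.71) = -0.31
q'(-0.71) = -1.91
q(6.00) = 22870390.85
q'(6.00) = 53511458.51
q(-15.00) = 0.00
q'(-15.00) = 0.00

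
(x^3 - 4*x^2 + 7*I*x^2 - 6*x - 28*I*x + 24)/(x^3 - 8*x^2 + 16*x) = (x^2 + 7*I*x - 6)/(x*(x - 4))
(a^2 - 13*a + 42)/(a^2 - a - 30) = (a - 7)/(a + 5)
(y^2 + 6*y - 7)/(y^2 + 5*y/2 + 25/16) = 16*(y^2 + 6*y - 7)/(16*y^2 + 40*y + 25)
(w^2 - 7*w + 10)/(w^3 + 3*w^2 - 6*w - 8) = (w - 5)/(w^2 + 5*w + 4)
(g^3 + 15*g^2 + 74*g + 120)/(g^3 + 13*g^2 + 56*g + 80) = (g + 6)/(g + 4)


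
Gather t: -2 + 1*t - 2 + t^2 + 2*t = t^2 + 3*t - 4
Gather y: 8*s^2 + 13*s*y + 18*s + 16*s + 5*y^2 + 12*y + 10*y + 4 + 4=8*s^2 + 34*s + 5*y^2 + y*(13*s + 22) + 8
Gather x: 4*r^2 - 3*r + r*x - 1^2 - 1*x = 4*r^2 - 3*r + x*(r - 1) - 1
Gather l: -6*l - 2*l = -8*l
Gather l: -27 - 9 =-36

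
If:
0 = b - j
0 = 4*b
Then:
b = 0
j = 0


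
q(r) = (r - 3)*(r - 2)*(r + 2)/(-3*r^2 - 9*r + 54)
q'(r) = (r - 3)*(r - 2)*(r + 2)*(6*r + 9)/(-3*r^2 - 9*r + 54)^2 + (r - 3)*(r - 2)/(-3*r^2 - 9*r + 54) + (r - 3)*(r + 2)/(-3*r^2 - 9*r + 54) + (r - 2)*(r + 2)/(-3*r^2 - 9*r + 54) = (-r^2 - 12*r - 4)/(3*(r^2 + 12*r + 36))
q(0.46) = 0.20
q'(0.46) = -0.08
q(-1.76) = 0.07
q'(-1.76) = 0.26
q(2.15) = -0.03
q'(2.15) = -0.17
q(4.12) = -0.43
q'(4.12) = -0.23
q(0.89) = 0.16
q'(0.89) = -0.11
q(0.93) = 0.15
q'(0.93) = -0.11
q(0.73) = 0.17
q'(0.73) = -0.10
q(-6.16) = 70.72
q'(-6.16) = 416.33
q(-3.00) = -0.56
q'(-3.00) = 0.85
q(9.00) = -1.71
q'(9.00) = -0.29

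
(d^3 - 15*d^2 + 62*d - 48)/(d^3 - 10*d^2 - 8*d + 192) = (d - 1)/(d + 4)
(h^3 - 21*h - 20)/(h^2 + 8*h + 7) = (h^2 - h - 20)/(h + 7)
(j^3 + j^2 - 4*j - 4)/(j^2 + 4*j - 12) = (j^2 + 3*j + 2)/(j + 6)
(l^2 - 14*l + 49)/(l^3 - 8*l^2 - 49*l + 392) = (l - 7)/(l^2 - l - 56)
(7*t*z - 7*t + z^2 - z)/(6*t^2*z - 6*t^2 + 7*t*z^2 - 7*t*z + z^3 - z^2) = (7*t + z)/(6*t^2 + 7*t*z + z^2)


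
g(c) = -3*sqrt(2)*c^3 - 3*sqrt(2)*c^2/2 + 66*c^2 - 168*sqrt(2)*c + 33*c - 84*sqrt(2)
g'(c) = -9*sqrt(2)*c^2 - 3*sqrt(2)*c + 132*c - 168*sqrt(2) + 33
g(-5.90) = 4183.24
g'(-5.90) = -1401.42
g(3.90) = -196.76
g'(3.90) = 100.07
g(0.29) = -172.86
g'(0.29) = -168.61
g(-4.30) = 2279.37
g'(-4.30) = -989.28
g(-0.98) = 147.04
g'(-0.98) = -342.01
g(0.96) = -260.08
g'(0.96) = -93.67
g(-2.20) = 685.65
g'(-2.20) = -547.26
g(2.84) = -281.79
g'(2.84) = 55.58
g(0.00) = -118.79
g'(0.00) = -204.59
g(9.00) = 121.20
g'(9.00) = -85.73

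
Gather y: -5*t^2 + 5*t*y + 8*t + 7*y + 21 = -5*t^2 + 8*t + y*(5*t + 7) + 21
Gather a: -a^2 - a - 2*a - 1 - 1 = -a^2 - 3*a - 2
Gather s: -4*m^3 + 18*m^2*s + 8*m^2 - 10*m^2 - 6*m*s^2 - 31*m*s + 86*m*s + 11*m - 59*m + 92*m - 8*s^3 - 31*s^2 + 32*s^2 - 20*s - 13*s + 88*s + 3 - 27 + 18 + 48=-4*m^3 - 2*m^2 + 44*m - 8*s^3 + s^2*(1 - 6*m) + s*(18*m^2 + 55*m + 55) + 42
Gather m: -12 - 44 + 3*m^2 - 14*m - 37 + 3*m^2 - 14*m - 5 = 6*m^2 - 28*m - 98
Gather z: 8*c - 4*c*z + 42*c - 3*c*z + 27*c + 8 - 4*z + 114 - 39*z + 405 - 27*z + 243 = 77*c + z*(-7*c - 70) + 770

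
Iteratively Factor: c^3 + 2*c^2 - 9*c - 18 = (c - 3)*(c^2 + 5*c + 6) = (c - 3)*(c + 3)*(c + 2)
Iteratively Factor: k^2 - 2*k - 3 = (k - 3)*(k + 1)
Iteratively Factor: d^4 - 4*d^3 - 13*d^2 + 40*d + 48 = (d - 4)*(d^3 - 13*d - 12) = (d - 4)*(d + 1)*(d^2 - d - 12) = (d - 4)^2*(d + 1)*(d + 3)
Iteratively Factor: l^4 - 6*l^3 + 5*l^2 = (l - 1)*(l^3 - 5*l^2) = l*(l - 1)*(l^2 - 5*l) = l*(l - 5)*(l - 1)*(l)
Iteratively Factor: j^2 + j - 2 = (j - 1)*(j + 2)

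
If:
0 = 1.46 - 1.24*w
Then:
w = 1.18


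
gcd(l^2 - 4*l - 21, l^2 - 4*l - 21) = l^2 - 4*l - 21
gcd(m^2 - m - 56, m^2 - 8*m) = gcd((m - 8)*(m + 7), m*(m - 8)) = m - 8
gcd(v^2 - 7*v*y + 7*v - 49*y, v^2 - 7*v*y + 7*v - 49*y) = -v^2 + 7*v*y - 7*v + 49*y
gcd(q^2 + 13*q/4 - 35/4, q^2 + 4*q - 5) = q + 5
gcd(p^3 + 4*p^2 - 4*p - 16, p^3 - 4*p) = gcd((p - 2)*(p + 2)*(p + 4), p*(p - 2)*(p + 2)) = p^2 - 4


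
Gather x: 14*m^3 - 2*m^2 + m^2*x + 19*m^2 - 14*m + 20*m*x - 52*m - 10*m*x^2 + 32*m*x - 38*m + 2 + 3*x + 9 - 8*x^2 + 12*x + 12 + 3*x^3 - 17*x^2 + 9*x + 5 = 14*m^3 + 17*m^2 - 104*m + 3*x^3 + x^2*(-10*m - 25) + x*(m^2 + 52*m + 24) + 28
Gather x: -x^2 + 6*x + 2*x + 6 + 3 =-x^2 + 8*x + 9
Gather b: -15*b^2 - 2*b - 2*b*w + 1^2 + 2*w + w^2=-15*b^2 + b*(-2*w - 2) + w^2 + 2*w + 1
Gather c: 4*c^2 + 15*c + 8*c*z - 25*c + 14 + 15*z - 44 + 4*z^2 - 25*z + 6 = 4*c^2 + c*(8*z - 10) + 4*z^2 - 10*z - 24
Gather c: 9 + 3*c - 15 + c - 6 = 4*c - 12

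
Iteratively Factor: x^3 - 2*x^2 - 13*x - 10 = (x + 2)*(x^2 - 4*x - 5) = (x + 1)*(x + 2)*(x - 5)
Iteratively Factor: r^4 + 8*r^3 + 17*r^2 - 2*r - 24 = (r + 2)*(r^3 + 6*r^2 + 5*r - 12) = (r - 1)*(r + 2)*(r^2 + 7*r + 12) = (r - 1)*(r + 2)*(r + 3)*(r + 4)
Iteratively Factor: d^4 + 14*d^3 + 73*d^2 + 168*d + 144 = (d + 3)*(d^3 + 11*d^2 + 40*d + 48) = (d + 3)*(d + 4)*(d^2 + 7*d + 12) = (d + 3)^2*(d + 4)*(d + 4)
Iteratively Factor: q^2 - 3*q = (q)*(q - 3)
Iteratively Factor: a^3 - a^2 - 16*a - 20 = (a - 5)*(a^2 + 4*a + 4) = (a - 5)*(a + 2)*(a + 2)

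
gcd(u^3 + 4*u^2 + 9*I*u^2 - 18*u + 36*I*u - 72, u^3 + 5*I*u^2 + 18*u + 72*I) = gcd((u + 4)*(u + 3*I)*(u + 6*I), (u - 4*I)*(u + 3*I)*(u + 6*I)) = u^2 + 9*I*u - 18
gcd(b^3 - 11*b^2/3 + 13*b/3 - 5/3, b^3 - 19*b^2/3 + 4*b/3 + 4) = b - 1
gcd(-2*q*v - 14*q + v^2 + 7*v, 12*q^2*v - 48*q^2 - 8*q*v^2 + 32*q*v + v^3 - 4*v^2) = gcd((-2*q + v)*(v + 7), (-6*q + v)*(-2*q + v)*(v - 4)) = 2*q - v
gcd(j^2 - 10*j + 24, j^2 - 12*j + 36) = j - 6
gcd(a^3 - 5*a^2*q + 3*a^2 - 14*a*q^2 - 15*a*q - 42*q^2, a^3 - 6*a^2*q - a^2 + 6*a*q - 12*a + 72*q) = a + 3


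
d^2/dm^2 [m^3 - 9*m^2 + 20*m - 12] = 6*m - 18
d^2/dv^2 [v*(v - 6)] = 2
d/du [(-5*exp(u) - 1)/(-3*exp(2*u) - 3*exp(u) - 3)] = (-(2*exp(u) + 1)*(5*exp(u) + 1) + 5*exp(2*u) + 5*exp(u) + 5)*exp(u)/(3*(exp(2*u) + exp(u) + 1)^2)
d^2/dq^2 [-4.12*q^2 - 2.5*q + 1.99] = -8.24000000000000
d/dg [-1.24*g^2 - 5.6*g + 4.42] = -2.48*g - 5.6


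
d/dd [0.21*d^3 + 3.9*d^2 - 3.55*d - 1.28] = 0.63*d^2 + 7.8*d - 3.55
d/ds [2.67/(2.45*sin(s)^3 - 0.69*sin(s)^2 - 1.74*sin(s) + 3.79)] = (-19.6245*sin(s)^2 + 3.6846*sin(s) + 4.6458)*cos(s)/(2.45*sin(s)^3 - 0.69*sin(s)^2 - 1.74*sin(s) + 3.79)^2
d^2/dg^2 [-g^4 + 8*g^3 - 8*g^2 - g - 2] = -12*g^2 + 48*g - 16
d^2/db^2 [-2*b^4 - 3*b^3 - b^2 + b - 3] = -24*b^2 - 18*b - 2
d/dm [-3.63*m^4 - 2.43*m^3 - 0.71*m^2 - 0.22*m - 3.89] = -14.52*m^3 - 7.29*m^2 - 1.42*m - 0.22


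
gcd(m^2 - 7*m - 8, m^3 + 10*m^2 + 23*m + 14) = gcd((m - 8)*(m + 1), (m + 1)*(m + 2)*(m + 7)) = m + 1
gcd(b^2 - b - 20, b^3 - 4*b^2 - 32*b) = b + 4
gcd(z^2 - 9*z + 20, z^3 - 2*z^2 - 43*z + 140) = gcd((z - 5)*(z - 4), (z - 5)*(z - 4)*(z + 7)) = z^2 - 9*z + 20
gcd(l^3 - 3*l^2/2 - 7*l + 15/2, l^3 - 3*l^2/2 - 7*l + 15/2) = l^3 - 3*l^2/2 - 7*l + 15/2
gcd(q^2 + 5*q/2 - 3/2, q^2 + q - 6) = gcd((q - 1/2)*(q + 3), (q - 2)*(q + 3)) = q + 3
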